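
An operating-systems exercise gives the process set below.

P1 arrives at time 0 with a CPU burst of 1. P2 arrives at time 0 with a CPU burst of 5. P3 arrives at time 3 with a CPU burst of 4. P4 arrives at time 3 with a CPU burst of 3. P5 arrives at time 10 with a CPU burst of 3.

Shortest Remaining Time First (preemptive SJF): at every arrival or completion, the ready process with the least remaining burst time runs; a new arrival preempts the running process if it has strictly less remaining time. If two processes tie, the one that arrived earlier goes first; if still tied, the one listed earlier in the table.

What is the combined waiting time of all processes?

13

Schedule: | P1 0-1 | P2 1-6 | P4 6-9 | P3 9-13 | P5 13-16 |
Completion: P1=1  P2=6  P3=13  P4=9  P5=16
Turnaround (C−A): P1=1  P2=6  P3=10  P4=6  P5=6
Waiting = turnaround − burst: P1=0, P2=1, P3=6, P4=3, P5=3
Total waiting = 0 + 1 + 6 + 3 + 3 = 13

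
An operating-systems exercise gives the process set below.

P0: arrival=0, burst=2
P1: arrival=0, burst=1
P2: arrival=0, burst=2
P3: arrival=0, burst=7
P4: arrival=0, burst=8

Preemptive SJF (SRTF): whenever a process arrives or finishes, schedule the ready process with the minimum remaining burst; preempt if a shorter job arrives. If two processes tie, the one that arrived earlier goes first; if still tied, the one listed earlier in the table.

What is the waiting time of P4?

Timeline: | P1 0-1 | P0 1-3 | P2 3-5 | P3 5-12 | P4 12-20 |
Completion: P0=3  P1=1  P2=5  P3=12  P4=20
Turnaround (C−A): P0=3  P1=1  P2=5  P3=12  P4=20
Waiting(P4) = turnaround − burst = 20 − 8 = 12

12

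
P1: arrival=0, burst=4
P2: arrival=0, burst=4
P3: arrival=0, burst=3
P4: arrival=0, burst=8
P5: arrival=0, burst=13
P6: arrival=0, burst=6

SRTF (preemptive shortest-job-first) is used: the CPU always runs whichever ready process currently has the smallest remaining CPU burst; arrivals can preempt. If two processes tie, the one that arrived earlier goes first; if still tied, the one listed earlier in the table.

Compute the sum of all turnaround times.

Gantt: | P3 0-3 | P1 3-7 | P2 7-11 | P6 11-17 | P4 17-25 | P5 25-38 |
Completion: P1=7  P2=11  P3=3  P4=25  P5=38  P6=17
Turnaround (C−A): P1=7  P2=11  P3=3  P4=25  P5=38  P6=17
Turnaround = completion − arrival: P1=7, P2=11, P3=3, P4=25, P5=38, P6=17
Total turnaround = 7 + 11 + 3 + 25 + 38 + 17 = 101

101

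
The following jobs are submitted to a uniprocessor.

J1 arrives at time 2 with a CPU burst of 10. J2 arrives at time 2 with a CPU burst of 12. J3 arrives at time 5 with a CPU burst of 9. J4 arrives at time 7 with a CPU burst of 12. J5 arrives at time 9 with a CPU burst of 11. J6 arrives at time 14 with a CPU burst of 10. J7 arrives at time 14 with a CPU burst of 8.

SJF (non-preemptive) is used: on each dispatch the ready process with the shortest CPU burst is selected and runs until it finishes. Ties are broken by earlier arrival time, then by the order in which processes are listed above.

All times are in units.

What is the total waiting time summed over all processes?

Timeline: | idle 0-2 | J1 2-12 | J3 12-21 | J7 21-29 | J6 29-39 | J5 39-50 | J2 50-62 | J4 62-74 |
Completion: J1=12  J2=62  J3=21  J4=74  J5=50  J6=39  J7=29
Turnaround (C−A): J1=10  J2=60  J3=16  J4=67  J5=41  J6=25  J7=15
Waiting = turnaround − burst: J1=0, J2=48, J3=7, J4=55, J5=30, J6=15, J7=7
Total waiting = 0 + 48 + 7 + 55 + 30 + 15 + 7 = 162

162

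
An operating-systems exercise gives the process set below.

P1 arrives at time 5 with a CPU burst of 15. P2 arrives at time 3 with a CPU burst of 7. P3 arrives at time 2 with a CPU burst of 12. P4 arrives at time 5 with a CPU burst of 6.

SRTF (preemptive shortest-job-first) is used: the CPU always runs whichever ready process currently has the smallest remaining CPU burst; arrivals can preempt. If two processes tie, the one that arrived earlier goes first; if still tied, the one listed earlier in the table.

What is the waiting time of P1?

22

Schedule: | idle 0-2 | P3 2-3 | P2 3-10 | P4 10-16 | P3 16-27 | P1 27-42 |
Completion: P1=42  P2=10  P3=27  P4=16
Turnaround (C−A): P1=37  P2=7  P3=25  P4=11
Waiting(P1) = turnaround − burst = 37 − 15 = 22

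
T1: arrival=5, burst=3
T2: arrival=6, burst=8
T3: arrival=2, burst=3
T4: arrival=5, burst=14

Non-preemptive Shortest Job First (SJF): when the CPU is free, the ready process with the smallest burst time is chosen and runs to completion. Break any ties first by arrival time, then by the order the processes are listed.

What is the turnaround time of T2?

10

Schedule: | idle 0-2 | T3 2-5 | T1 5-8 | T2 8-16 | T4 16-30 |
Completion: T1=8  T2=16  T3=5  T4=30
Turnaround (C−A): T1=3  T2=10  T3=3  T4=25
Turnaround(T2) = completion − arrival = 16 − 6 = 10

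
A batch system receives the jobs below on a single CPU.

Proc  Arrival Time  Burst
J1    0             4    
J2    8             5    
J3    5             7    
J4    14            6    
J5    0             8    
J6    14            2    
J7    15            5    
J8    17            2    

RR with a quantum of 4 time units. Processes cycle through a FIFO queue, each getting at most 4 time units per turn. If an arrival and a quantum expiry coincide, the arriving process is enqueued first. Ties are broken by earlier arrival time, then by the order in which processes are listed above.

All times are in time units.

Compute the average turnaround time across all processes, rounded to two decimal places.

18.75

Timeline: | J1 0-4 | J5 4-8 | J3 8-12 | J2 12-16 | J5 16-20 | J3 20-23 | J4 23-27 | J6 27-29 | J7 29-33 | J2 33-34 | J8 34-36 | J4 36-38 | J7 38-39 |
Completion: J1=4  J2=34  J3=23  J4=38  J5=20  J6=29  J7=39  J8=36
Turnaround (C−A): J1=4  J2=26  J3=18  J4=24  J5=20  J6=15  J7=24  J8=19
Turnaround times: J1=4, J2=26, J3=18, J4=24, J5=20, J6=15, J7=24, J8=19
Average turnaround = (4+26+18+24+20+15+24+19) / 8 = 150/8 = 18.75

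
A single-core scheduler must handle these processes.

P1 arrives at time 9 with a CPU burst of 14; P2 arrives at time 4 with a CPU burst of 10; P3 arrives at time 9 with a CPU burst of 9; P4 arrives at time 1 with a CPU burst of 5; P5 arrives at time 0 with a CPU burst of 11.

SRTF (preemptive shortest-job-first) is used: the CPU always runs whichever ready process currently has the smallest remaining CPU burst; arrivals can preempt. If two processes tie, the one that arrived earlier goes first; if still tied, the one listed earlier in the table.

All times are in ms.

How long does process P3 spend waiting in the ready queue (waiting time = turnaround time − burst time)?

7

Timeline: | P5 0-1 | P4 1-6 | P5 6-16 | P3 16-25 | P2 25-35 | P1 35-49 |
Completion: P1=49  P2=35  P3=25  P4=6  P5=16
Turnaround (C−A): P1=40  P2=31  P3=16  P4=5  P5=16
Waiting(P3) = turnaround − burst = 16 − 9 = 7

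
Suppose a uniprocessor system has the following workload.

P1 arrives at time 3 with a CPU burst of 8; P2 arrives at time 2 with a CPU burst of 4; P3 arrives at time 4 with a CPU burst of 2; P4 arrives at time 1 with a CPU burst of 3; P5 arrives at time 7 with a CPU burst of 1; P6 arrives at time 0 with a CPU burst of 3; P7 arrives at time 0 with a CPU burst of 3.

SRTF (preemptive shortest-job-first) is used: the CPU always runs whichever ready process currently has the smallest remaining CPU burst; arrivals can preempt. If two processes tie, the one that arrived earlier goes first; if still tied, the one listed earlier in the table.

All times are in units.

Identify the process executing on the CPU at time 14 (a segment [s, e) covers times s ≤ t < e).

P2

Schedule: | P6 0-3 | P7 3-6 | P3 6-8 | P5 8-9 | P4 9-12 | P2 12-16 | P1 16-24 |
Completion: P1=24  P2=16  P3=8  P4=12  P5=9  P6=3  P7=6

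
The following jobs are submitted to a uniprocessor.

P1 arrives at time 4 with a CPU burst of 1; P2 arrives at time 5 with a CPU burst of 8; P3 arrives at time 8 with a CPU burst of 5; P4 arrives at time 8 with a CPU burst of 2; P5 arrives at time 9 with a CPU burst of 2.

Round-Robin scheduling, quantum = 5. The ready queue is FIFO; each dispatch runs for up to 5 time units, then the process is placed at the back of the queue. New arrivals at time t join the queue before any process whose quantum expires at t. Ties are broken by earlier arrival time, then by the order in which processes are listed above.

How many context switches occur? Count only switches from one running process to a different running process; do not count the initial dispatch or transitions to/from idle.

5

Timeline: | idle 0-4 | P1 4-5 | P2 5-10 | P3 10-15 | P4 15-17 | P5 17-19 | P2 19-22 |
Completion: P1=5  P2=22  P3=15  P4=17  P5=19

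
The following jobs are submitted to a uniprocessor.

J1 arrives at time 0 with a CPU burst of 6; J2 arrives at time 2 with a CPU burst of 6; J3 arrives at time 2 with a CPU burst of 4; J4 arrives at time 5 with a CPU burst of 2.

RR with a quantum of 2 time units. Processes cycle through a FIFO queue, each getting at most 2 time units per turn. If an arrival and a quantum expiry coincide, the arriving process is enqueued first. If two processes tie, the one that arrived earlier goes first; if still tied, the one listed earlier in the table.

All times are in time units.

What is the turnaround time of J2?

Timeline: | J1 0-2 | J2 2-4 | J3 4-6 | J1 6-8 | J2 8-10 | J4 10-12 | J3 12-14 | J1 14-16 | J2 16-18 |
Completion: J1=16  J2=18  J3=14  J4=12
Turnaround (C−A): J1=16  J2=16  J3=12  J4=7
Turnaround(J2) = completion − arrival = 18 − 2 = 16

16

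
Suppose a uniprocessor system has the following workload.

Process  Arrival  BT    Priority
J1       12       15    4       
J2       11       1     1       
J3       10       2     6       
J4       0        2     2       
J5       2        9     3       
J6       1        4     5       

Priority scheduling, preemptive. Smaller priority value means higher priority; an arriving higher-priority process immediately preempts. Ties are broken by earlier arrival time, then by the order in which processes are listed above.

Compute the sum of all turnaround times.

Gantt: | J4 0-2 | J5 2-11 | J2 11-12 | J1 12-27 | J6 27-31 | J3 31-33 |
Completion: J1=27  J2=12  J3=33  J4=2  J5=11  J6=31
Turnaround (C−A): J1=15  J2=1  J3=23  J4=2  J5=9  J6=30
Turnaround = completion − arrival: J1=15, J2=1, J3=23, J4=2, J5=9, J6=30
Total turnaround = 15 + 1 + 23 + 2 + 9 + 30 = 80

80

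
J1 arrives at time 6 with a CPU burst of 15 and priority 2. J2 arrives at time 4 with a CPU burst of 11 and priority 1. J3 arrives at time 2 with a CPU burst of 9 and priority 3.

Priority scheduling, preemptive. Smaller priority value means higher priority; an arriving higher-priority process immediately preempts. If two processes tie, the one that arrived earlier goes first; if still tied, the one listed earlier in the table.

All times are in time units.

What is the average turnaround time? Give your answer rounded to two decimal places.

Gantt: | idle 0-2 | J3 2-4 | J2 4-15 | J1 15-30 | J3 30-37 |
Completion: J1=30  J2=15  J3=37
Turnaround times: J1=24, J2=11, J3=35
Average turnaround = (24+11+35) / 3 = 70/3 = 23.33

23.33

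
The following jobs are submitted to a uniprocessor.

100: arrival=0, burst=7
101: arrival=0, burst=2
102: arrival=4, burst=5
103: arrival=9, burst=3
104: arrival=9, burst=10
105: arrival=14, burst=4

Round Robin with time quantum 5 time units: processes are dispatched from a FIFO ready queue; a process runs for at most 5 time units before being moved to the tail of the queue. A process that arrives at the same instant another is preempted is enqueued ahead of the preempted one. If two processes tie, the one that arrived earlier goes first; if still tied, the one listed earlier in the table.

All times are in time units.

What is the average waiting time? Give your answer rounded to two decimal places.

Timeline: | 100 0-5 | 101 5-7 | 102 7-12 | 100 12-14 | 103 14-17 | 104 17-22 | 105 22-26 | 104 26-31 |
Completion: 100=14  101=7  102=12  103=17  104=31  105=26
Waiting times: 100=7, 101=5, 102=3, 103=5, 104=12, 105=8
Average waiting = (7+5+3+5+12+8) / 6 = 40/6 = 6.67

6.67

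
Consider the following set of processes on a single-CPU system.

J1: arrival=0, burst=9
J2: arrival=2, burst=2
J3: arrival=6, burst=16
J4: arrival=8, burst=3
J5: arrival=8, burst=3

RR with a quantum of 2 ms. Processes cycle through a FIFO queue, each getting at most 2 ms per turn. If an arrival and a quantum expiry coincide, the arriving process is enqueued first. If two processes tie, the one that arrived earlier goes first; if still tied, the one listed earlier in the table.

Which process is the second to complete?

Schedule: | J1 0-2 | J2 2-4 | J1 4-6 | J3 6-8 | J1 8-10 | J4 10-12 | J5 12-14 | J3 14-16 | J1 16-18 | J4 18-19 | J5 19-20 | J3 20-22 | J1 22-23 | J3 23-33 |
Completion: J1=23  J2=4  J3=33  J4=19  J5=20
Finish order: J2 → J4 → J5 → J1 → J3

J4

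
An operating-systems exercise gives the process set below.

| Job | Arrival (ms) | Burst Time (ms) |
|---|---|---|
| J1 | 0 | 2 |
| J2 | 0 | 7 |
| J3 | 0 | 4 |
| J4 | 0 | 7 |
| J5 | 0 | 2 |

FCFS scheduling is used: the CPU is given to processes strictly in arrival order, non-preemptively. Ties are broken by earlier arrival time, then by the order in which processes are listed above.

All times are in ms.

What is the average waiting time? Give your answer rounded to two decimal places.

8.80

Timeline: | J1 0-2 | J2 2-9 | J3 9-13 | J4 13-20 | J5 20-22 |
Completion: J1=2  J2=9  J3=13  J4=20  J5=22
Turnaround (C−A): J1=2  J2=9  J3=13  J4=20  J5=22
Waiting times: J1=0, J2=2, J3=9, J4=13, J5=20
Average waiting = (0+2+9+13+20) / 5 = 44/5 = 8.80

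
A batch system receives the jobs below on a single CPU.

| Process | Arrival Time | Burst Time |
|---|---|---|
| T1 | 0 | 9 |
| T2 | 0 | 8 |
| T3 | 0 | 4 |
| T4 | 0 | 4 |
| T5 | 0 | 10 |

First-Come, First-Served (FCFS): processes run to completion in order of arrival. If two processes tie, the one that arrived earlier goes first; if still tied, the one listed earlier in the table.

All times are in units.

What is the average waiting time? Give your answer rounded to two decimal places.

Schedule: | T1 0-9 | T2 9-17 | T3 17-21 | T4 21-25 | T5 25-35 |
Completion: T1=9  T2=17  T3=21  T4=25  T5=35
Waiting times: T1=0, T2=9, T3=17, T4=21, T5=25
Average waiting = (0+9+17+21+25) / 5 = 72/5 = 14.40

14.40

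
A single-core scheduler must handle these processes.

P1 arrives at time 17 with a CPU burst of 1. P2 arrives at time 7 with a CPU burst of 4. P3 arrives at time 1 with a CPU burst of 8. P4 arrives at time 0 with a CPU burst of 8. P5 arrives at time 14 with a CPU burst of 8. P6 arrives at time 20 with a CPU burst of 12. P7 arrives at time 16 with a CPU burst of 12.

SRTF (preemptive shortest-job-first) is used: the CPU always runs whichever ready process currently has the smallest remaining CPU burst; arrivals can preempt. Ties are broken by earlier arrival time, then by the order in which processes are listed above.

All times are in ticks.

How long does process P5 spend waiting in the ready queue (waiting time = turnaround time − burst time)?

Schedule: | P4 0-8 | P2 8-12 | P3 12-17 | P1 17-18 | P3 18-21 | P5 21-29 | P7 29-41 | P6 41-53 |
Completion: P1=18  P2=12  P3=21  P4=8  P5=29  P6=53  P7=41
Waiting(P5) = turnaround − burst = 15 − 8 = 7

7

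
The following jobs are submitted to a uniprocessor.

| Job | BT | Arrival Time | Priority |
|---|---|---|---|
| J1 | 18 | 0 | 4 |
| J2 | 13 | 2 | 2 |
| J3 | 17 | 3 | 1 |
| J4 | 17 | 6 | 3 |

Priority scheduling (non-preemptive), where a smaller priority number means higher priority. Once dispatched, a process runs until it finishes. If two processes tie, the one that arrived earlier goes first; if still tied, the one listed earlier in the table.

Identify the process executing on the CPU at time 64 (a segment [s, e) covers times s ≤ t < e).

Gantt: | J1 0-18 | J3 18-35 | J2 35-48 | J4 48-65 |
Completion: J1=18  J2=48  J3=35  J4=65

J4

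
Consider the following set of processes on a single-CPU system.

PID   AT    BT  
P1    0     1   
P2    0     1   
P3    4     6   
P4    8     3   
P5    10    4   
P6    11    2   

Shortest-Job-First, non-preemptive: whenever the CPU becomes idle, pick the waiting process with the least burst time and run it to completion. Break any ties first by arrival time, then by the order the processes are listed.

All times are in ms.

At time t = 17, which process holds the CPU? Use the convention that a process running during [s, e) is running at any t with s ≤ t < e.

Gantt: | P1 0-1 | P2 1-2 | idle 2-4 | P3 4-10 | P4 10-13 | P6 13-15 | P5 15-19 |
Completion: P1=1  P2=2  P3=10  P4=13  P5=19  P6=15
Turnaround (C−A): P1=1  P2=2  P3=6  P4=5  P5=9  P6=4

P5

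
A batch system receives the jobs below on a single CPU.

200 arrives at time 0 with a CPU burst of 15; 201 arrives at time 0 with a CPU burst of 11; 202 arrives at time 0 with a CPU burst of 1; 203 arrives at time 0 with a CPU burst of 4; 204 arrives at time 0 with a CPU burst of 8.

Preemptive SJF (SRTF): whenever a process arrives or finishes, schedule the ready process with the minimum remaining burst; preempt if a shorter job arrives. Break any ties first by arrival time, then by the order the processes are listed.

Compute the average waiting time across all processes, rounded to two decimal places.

8.60

Schedule: | 202 0-1 | 203 1-5 | 204 5-13 | 201 13-24 | 200 24-39 |
Completion: 200=39  201=24  202=1  203=5  204=13
Turnaround (C−A): 200=39  201=24  202=1  203=5  204=13
Waiting times: 200=24, 201=13, 202=0, 203=1, 204=5
Average waiting = (24+13+0+1+5) / 5 = 43/5 = 8.60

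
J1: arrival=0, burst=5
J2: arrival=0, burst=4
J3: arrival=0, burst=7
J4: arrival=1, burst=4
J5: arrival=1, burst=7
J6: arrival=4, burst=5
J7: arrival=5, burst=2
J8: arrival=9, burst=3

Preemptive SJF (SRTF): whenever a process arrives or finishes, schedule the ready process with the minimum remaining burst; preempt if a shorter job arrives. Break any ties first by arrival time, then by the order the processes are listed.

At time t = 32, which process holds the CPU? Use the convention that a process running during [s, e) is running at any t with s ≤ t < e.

J5

Schedule: | J2 0-4 | J4 4-5 | J7 5-7 | J4 7-10 | J8 10-13 | J1 13-18 | J6 18-23 | J3 23-30 | J5 30-37 |
Completion: J1=18  J2=4  J3=30  J4=10  J5=37  J6=23  J7=7  J8=13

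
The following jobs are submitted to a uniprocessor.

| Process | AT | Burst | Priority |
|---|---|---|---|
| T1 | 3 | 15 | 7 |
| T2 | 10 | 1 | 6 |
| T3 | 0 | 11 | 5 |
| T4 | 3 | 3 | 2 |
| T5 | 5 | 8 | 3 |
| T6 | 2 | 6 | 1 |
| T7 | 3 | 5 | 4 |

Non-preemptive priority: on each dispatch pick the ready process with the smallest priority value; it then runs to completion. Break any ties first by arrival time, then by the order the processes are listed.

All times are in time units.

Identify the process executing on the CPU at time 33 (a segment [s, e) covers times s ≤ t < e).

T2

Timeline: | T3 0-11 | T6 11-17 | T4 17-20 | T5 20-28 | T7 28-33 | T2 33-34 | T1 34-49 |
Completion: T1=49  T2=34  T3=11  T4=20  T5=28  T6=17  T7=33
Turnaround (C−A): T1=46  T2=24  T3=11  T4=17  T5=23  T6=15  T7=30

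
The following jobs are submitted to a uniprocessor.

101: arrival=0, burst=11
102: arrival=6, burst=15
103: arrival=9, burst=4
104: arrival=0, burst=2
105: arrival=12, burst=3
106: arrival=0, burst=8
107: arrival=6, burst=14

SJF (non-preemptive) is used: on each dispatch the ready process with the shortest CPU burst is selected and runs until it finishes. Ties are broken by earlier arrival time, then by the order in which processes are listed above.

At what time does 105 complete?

Schedule: | 104 0-2 | 106 2-10 | 103 10-14 | 105 14-17 | 101 17-28 | 107 28-42 | 102 42-57 |
Completion: 101=28  102=57  103=14  104=2  105=17  106=10  107=42

17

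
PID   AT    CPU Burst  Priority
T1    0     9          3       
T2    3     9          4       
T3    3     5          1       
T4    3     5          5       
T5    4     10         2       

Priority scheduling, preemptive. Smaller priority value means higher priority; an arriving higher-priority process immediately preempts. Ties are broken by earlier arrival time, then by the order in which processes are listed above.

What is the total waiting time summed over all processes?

Timeline: | T1 0-3 | T3 3-8 | T5 8-18 | T1 18-24 | T2 24-33 | T4 33-38 |
Completion: T1=24  T2=33  T3=8  T4=38  T5=18
Turnaround (C−A): T1=24  T2=30  T3=5  T4=35  T5=14
Waiting = turnaround − burst: T1=15, T2=21, T3=0, T4=30, T5=4
Total waiting = 15 + 21 + 0 + 30 + 4 = 70

70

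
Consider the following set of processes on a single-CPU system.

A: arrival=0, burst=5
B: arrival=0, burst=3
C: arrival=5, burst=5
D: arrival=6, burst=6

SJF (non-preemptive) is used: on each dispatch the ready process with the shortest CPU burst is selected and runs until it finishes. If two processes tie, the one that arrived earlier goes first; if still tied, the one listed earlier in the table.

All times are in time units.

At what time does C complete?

Schedule: | B 0-3 | A 3-8 | C 8-13 | D 13-19 |
Completion: A=8  B=3  C=13  D=19
Turnaround (C−A): A=8  B=3  C=8  D=13

13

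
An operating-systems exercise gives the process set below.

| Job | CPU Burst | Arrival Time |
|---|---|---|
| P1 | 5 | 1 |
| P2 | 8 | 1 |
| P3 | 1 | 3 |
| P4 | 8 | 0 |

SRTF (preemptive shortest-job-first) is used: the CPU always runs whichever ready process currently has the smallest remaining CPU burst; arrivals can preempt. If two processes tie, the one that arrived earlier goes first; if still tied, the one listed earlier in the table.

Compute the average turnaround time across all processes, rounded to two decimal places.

10.50

Schedule: | P4 0-1 | P1 1-3 | P3 3-4 | P1 4-7 | P4 7-14 | P2 14-22 |
Completion: P1=7  P2=22  P3=4  P4=14
Turnaround times: P1=6, P2=21, P3=1, P4=14
Average turnaround = (6+21+1+14) / 4 = 42/4 = 10.50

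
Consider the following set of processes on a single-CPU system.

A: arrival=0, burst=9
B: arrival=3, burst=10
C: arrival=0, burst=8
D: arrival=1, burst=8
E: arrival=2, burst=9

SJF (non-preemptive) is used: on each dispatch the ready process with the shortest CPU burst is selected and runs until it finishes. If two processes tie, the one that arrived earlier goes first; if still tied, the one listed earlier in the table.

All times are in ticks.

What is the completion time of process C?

Schedule: | C 0-8 | D 8-16 | A 16-25 | E 25-34 | B 34-44 |
Completion: A=25  B=44  C=8  D=16  E=34
Turnaround (C−A): A=25  B=41  C=8  D=15  E=32

8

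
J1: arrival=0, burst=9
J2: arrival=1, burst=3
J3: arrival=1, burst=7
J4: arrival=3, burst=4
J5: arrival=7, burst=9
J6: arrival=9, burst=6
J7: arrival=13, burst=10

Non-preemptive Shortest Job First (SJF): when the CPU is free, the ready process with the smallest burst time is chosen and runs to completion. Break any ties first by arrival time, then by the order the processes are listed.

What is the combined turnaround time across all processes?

Timeline: | J1 0-9 | J2 9-12 | J4 12-16 | J6 16-22 | J3 22-29 | J5 29-38 | J7 38-48 |
Completion: J1=9  J2=12  J3=29  J4=16  J5=38  J6=22  J7=48
Turnaround (C−A): J1=9  J2=11  J3=28  J4=13  J5=31  J6=13  J7=35
Turnaround = completion − arrival: J1=9, J2=11, J3=28, J4=13, J5=31, J6=13, J7=35
Total turnaround = 9 + 11 + 28 + 13 + 31 + 13 + 35 = 140

140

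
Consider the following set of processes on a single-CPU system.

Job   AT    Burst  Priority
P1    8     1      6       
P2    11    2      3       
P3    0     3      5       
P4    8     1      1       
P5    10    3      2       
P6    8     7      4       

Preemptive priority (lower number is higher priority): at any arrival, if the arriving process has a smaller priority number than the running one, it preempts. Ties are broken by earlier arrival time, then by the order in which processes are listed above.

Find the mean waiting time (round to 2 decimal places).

3.50

Gantt: | P3 0-3 | idle 3-8 | P4 8-9 | P6 9-10 | P5 10-13 | P2 13-15 | P6 15-21 | P1 21-22 |
Completion: P1=22  P2=15  P3=3  P4=9  P5=13  P6=21
Turnaround (C−A): P1=14  P2=4  P3=3  P4=1  P5=3  P6=13
Waiting times: P1=13, P2=2, P3=0, P4=0, P5=0, P6=6
Average waiting = (13+2+0+0+0+6) / 6 = 21/6 = 3.50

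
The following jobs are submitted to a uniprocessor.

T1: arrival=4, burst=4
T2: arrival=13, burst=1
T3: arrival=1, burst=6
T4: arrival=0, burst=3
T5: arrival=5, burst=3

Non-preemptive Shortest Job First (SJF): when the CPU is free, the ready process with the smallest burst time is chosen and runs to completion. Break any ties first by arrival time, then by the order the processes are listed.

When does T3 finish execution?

Timeline: | T4 0-3 | T3 3-9 | T5 9-12 | T1 12-16 | T2 16-17 |
Completion: T1=16  T2=17  T3=9  T4=3  T5=12

9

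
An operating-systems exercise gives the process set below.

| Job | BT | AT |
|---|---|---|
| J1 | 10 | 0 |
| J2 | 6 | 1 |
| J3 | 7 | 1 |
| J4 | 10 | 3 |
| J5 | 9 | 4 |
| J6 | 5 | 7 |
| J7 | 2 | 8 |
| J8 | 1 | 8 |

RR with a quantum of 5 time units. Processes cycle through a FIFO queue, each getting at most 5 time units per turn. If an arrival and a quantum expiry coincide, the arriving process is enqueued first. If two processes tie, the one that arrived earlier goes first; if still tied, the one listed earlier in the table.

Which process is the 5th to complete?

J2

Schedule: | J1 0-5 | J2 5-10 | J3 10-15 | J4 15-20 | J5 20-25 | J1 25-30 | J6 30-35 | J7 35-37 | J8 37-38 | J2 38-39 | J3 39-41 | J4 41-46 | J5 46-50 |
Completion: J1=30  J2=39  J3=41  J4=46  J5=50  J6=35  J7=37  J8=38
Finish order: J1 → J6 → J7 → J8 → J2 → J3 → J4 → J5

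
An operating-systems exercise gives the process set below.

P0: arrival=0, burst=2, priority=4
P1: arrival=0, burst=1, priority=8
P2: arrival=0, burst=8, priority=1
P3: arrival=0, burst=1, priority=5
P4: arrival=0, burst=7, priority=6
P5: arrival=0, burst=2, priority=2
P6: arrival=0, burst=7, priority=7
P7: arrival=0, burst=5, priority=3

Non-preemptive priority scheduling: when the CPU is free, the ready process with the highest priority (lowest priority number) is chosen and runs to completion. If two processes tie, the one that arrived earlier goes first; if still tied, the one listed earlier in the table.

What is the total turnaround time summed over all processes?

Schedule: | P2 0-8 | P5 8-10 | P7 10-15 | P0 15-17 | P3 17-18 | P4 18-25 | P6 25-32 | P1 32-33 |
Completion: P0=17  P1=33  P2=8  P3=18  P4=25  P5=10  P6=32  P7=15
Turnaround (C−A): P0=17  P1=33  P2=8  P3=18  P4=25  P5=10  P6=32  P7=15
Turnaround = completion − arrival: P0=17, P1=33, P2=8, P3=18, P4=25, P5=10, P6=32, P7=15
Total turnaround = 17 + 33 + 8 + 18 + 25 + 10 + 32 + 15 = 158

158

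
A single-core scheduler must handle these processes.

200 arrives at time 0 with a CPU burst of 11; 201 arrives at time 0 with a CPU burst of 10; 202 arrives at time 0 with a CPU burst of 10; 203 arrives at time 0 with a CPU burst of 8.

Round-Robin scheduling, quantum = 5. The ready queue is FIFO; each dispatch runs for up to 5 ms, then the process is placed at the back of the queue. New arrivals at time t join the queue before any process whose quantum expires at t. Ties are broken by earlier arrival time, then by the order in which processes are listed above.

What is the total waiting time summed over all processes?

Gantt: | 200 0-5 | 201 5-10 | 202 10-15 | 203 15-20 | 200 20-25 | 201 25-30 | 202 30-35 | 203 35-38 | 200 38-39 |
Completion: 200=39  201=30  202=35  203=38
Waiting = turnaround − burst: 200=28, 201=20, 202=25, 203=30
Total waiting = 28 + 20 + 25 + 30 = 103

103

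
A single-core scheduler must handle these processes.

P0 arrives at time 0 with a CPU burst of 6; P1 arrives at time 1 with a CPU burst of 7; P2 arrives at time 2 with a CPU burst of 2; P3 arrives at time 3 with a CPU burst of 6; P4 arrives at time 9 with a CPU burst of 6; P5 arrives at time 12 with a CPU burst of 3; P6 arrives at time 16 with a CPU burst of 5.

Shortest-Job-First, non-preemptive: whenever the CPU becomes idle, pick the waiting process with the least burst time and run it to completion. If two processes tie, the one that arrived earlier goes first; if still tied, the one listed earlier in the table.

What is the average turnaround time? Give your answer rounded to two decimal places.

Schedule: | P0 0-6 | P2 6-8 | P3 8-14 | P5 14-17 | P6 17-22 | P4 22-28 | P1 28-35 |
Completion: P0=6  P1=35  P2=8  P3=14  P4=28  P5=17  P6=22
Turnaround (C−A): P0=6  P1=34  P2=6  P3=11  P4=19  P5=5  P6=6
Turnaround times: P0=6, P1=34, P2=6, P3=11, P4=19, P5=5, P6=6
Average turnaround = (6+34+6+11+19+5+6) / 7 = 87/7 = 12.43

12.43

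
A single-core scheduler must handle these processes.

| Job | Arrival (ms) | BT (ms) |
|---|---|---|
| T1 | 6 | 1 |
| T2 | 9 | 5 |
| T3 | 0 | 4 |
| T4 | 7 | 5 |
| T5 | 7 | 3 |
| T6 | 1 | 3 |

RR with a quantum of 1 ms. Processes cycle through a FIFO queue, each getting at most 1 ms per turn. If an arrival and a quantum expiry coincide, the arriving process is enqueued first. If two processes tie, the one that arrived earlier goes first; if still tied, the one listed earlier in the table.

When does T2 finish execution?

21

Gantt: | T3 0-1 | T6 1-2 | T3 2-3 | T6 3-4 | T3 4-5 | T6 5-6 | T3 6-7 | T1 7-8 | T4 8-9 | T5 9-10 | T2 10-11 | T4 11-12 | T5 12-13 | T2 13-14 | T4 14-15 | T5 15-16 | T2 16-17 | T4 17-18 | T2 18-19 | T4 19-20 | T2 20-21 |
Completion: T1=8  T2=21  T3=7  T4=20  T5=16  T6=6
Turnaround (C−A): T1=2  T2=12  T3=7  T4=13  T5=9  T6=5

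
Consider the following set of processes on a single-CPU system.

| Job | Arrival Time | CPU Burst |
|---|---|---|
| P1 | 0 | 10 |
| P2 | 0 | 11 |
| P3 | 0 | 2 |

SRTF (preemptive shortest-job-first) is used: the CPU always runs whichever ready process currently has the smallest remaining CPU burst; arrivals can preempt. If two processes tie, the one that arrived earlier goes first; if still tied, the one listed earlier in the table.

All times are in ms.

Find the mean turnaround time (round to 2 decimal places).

Timeline: | P3 0-2 | P1 2-12 | P2 12-23 |
Completion: P1=12  P2=23  P3=2
Turnaround (C−A): P1=12  P2=23  P3=2
Turnaround times: P1=12, P2=23, P3=2
Average turnaround = (12+23+2) / 3 = 37/3 = 12.33

12.33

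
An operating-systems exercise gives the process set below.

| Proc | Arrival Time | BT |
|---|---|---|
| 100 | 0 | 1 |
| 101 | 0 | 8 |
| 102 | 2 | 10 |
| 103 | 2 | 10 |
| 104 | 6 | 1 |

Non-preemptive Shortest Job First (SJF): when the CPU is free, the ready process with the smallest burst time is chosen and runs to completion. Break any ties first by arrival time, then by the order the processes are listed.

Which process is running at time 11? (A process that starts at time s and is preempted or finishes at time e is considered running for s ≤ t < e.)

102

Timeline: | 100 0-1 | 101 1-9 | 104 9-10 | 102 10-20 | 103 20-30 |
Completion: 100=1  101=9  102=20  103=30  104=10
Turnaround (C−A): 100=1  101=9  102=18  103=28  104=4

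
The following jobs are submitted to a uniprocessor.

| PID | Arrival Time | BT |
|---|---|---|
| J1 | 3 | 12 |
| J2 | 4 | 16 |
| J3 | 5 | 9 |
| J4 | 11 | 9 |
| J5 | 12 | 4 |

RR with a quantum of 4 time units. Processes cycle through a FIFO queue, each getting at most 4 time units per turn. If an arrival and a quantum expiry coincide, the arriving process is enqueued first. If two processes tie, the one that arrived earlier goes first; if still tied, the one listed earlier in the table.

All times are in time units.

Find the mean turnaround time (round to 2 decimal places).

37.00

Schedule: | idle 0-3 | J1 3-7 | J2 7-11 | J3 11-15 | J1 15-19 | J4 19-23 | J2 23-27 | J5 27-31 | J3 31-35 | J1 35-39 | J4 39-43 | J2 43-47 | J3 47-48 | J4 48-49 | J2 49-53 |
Completion: J1=39  J2=53  J3=48  J4=49  J5=31
Turnaround (C−A): J1=36  J2=49  J3=43  J4=38  J5=19
Turnaround times: J1=36, J2=49, J3=43, J4=38, J5=19
Average turnaround = (36+49+43+38+19) / 5 = 185/5 = 37.00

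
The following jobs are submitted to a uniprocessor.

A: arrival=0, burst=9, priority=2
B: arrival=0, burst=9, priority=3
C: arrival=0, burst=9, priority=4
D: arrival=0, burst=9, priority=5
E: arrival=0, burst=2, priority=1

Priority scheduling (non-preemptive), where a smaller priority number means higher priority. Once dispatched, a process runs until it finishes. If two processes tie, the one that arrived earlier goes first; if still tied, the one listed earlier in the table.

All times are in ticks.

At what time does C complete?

29

Timeline: | E 0-2 | A 2-11 | B 11-20 | C 20-29 | D 29-38 |
Completion: A=11  B=20  C=29  D=38  E=2
Turnaround (C−A): A=11  B=20  C=29  D=38  E=2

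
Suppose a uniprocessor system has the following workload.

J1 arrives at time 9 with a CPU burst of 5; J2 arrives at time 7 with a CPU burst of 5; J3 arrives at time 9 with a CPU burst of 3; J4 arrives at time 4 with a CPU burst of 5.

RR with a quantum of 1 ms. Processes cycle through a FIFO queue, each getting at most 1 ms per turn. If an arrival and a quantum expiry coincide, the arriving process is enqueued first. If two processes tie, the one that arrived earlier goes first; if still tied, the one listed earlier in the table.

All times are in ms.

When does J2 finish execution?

20

Schedule: | idle 0-4 | J4 4-7 | J2 7-8 | J4 8-9 | J2 9-10 | J1 10-11 | J3 11-12 | J4 12-13 | J2 13-14 | J1 14-15 | J3 15-16 | J2 16-17 | J1 17-18 | J3 18-19 | J2 19-20 | J1 20-22 |
Completion: J1=22  J2=20  J3=19  J4=13
Turnaround (C−A): J1=13  J2=13  J3=10  J4=9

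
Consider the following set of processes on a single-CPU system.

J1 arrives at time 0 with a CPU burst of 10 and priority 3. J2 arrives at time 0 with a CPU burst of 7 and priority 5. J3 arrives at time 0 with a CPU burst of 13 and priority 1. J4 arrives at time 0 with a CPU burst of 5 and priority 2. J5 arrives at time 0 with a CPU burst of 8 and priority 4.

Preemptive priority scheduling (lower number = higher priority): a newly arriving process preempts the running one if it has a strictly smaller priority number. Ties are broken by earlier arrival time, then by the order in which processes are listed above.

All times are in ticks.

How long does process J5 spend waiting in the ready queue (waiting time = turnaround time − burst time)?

Gantt: | J3 0-13 | J4 13-18 | J1 18-28 | J5 28-36 | J2 36-43 |
Completion: J1=28  J2=43  J3=13  J4=18  J5=36
Turnaround (C−A): J1=28  J2=43  J3=13  J4=18  J5=36
Waiting(J5) = turnaround − burst = 36 − 8 = 28

28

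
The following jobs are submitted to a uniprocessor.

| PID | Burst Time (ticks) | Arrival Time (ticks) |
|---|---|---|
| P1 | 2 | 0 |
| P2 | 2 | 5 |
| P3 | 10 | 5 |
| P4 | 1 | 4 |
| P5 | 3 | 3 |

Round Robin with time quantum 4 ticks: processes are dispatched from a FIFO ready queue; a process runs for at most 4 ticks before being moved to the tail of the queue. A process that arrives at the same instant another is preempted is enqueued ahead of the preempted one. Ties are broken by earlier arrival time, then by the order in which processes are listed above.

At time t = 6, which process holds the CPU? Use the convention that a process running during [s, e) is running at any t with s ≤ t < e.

P4

Gantt: | P1 0-2 | idle 2-3 | P5 3-6 | P4 6-7 | P2 7-9 | P3 9-19 |
Completion: P1=2  P2=9  P3=19  P4=7  P5=6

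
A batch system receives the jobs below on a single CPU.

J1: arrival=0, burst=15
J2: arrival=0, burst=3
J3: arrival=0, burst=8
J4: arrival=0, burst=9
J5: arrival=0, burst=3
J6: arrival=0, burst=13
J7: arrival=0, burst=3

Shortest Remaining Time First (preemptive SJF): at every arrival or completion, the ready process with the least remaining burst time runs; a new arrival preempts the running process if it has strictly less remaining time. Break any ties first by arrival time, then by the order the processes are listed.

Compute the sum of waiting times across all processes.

Timeline: | J2 0-3 | J5 3-6 | J7 6-9 | J3 9-17 | J4 17-26 | J6 26-39 | J1 39-54 |
Completion: J1=54  J2=3  J3=17  J4=26  J5=6  J6=39  J7=9
Turnaround (C−A): J1=54  J2=3  J3=17  J4=26  J5=6  J6=39  J7=9
Waiting = turnaround − burst: J1=39, J2=0, J3=9, J4=17, J5=3, J6=26, J7=6
Total waiting = 39 + 0 + 9 + 17 + 3 + 26 + 6 = 100

100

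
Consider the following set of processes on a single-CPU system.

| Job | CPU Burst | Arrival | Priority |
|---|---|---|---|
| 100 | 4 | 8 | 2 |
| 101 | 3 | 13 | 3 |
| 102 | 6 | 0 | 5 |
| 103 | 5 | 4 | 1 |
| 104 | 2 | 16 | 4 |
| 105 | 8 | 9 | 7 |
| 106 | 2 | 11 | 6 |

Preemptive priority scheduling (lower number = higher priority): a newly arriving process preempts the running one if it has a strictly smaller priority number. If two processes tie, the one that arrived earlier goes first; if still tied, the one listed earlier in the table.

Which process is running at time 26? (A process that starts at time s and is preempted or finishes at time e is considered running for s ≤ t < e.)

105

Schedule: | 102 0-4 | 103 4-9 | 100 9-13 | 101 13-16 | 104 16-18 | 102 18-20 | 106 20-22 | 105 22-30 |
Completion: 100=13  101=16  102=20  103=9  104=18  105=30  106=22
Turnaround (C−A): 100=5  101=3  102=20  103=5  104=2  105=21  106=11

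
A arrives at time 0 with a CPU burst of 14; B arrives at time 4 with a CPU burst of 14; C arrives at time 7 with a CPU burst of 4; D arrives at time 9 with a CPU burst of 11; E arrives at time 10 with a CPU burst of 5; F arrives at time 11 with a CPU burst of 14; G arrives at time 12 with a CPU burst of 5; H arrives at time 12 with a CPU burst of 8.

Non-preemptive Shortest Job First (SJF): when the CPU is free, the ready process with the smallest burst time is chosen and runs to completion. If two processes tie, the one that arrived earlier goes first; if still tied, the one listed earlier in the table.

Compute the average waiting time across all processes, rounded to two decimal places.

20.25

Timeline: | A 0-14 | C 14-18 | E 18-23 | G 23-28 | H 28-36 | D 36-47 | B 47-61 | F 61-75 |
Completion: A=14  B=61  C=18  D=47  E=23  F=75  G=28  H=36
Waiting times: A=0, B=43, C=7, D=27, E=8, F=50, G=11, H=16
Average waiting = (0+43+7+27+8+50+11+16) / 8 = 162/8 = 20.25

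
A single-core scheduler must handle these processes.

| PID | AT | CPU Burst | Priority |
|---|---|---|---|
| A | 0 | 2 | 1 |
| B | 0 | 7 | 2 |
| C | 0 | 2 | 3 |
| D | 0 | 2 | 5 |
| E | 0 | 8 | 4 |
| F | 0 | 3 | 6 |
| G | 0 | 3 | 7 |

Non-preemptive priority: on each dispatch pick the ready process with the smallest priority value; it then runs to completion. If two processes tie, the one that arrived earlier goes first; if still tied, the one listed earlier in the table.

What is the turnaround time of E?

19

Timeline: | A 0-2 | B 2-9 | C 9-11 | E 11-19 | D 19-21 | F 21-24 | G 24-27 |
Completion: A=2  B=9  C=11  D=21  E=19  F=24  G=27
Turnaround (C−A): A=2  B=9  C=11  D=21  E=19  F=24  G=27
Turnaround(E) = completion − arrival = 19 − 0 = 19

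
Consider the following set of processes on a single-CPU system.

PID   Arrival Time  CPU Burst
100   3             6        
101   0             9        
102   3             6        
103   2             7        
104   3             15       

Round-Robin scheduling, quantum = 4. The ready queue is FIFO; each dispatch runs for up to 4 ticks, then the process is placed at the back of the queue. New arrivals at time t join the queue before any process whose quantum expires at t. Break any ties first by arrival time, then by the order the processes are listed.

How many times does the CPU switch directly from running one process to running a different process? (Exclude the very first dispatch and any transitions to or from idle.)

11

Timeline: | 101 0-4 | 103 4-8 | 100 8-12 | 102 12-16 | 104 16-20 | 101 20-24 | 103 24-27 | 100 27-29 | 102 29-31 | 104 31-35 | 101 35-36 | 104 36-43 |
Completion: 100=29  101=36  102=31  103=27  104=43
Turnaround (C−A): 100=26  101=36  102=28  103=25  104=40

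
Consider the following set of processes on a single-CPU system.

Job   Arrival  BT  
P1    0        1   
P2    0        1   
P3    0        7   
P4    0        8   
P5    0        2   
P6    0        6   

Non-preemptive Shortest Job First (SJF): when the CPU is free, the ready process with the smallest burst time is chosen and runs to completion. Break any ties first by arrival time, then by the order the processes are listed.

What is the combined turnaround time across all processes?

Gantt: | P1 0-1 | P2 1-2 | P5 2-4 | P6 4-10 | P3 10-17 | P4 17-25 |
Completion: P1=1  P2=2  P3=17  P4=25  P5=4  P6=10
Turnaround (C−A): P1=1  P2=2  P3=17  P4=25  P5=4  P6=10
Turnaround = completion − arrival: P1=1, P2=2, P3=17, P4=25, P5=4, P6=10
Total turnaround = 1 + 2 + 17 + 25 + 4 + 10 = 59

59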